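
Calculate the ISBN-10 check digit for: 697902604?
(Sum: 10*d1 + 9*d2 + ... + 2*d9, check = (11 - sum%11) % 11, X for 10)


Weighted sum: 302
302 mod 11 = 5

Check digit: 6


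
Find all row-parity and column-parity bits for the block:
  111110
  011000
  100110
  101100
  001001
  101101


Row parities: 101100
Column parities: 001000

Row P: 101100, Col P: 001000, Corner: 1


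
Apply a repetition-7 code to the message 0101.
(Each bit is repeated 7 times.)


Each bit -> 7 copies

0000000111111100000001111111


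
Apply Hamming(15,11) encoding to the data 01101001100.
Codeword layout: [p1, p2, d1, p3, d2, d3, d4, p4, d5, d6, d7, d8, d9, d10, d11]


Parity bits: p1=1, p2=1, p3=0, p4=1

110011011001100


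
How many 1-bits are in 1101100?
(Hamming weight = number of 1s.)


Counting 1s in 1101100

4


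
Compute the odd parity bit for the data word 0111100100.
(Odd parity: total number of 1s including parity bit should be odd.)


Number of 1s in data: 5
Parity bit: 0

0


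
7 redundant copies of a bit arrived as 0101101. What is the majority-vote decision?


Ones: 4 out of 7
Threshold: 4

1 (4/7 voted 1)


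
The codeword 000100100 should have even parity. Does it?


Number of 1s: 2

Yes, parity is correct (2 ones)


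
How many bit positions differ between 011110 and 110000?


XOR: 101110
Count of 1s: 4

4


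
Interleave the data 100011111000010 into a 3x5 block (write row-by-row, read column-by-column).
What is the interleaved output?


Matrix:
  10001
  11110
  00010
Read columns: 110010010011100

110010010011100


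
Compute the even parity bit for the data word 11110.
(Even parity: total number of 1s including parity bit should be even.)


Number of 1s in data: 4
Parity bit: 0

0


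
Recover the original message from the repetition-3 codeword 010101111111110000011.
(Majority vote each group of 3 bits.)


Groups: 010, 101, 111, 111, 110, 000, 011
Majority votes: 0111101

0111101


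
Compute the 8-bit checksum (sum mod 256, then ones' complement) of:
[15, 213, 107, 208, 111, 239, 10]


Sum = 903 mod 256 = 135
Complement = 120

120


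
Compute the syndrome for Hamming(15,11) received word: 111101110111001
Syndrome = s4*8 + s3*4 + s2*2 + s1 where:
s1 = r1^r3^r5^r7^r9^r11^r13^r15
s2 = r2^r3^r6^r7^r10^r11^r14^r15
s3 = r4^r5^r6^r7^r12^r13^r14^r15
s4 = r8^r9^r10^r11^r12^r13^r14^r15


s1=1, s2=1, s3=1, s4=1

Syndrome = 15 (error at position 15)


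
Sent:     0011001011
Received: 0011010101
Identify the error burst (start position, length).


XOR: 0000011110

Burst at position 5, length 4


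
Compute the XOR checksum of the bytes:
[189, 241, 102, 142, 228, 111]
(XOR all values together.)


XOR chain: 189 ^ 241 ^ 102 ^ 142 ^ 228 ^ 111 = 47

47


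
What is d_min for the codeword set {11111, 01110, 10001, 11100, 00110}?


Comparing all pairs, minimum distance: 1
Can detect 0 errors, correct 0 errors

1


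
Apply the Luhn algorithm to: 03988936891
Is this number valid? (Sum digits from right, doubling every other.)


Luhn sum = 63
63 mod 10 = 3

Invalid (Luhn sum mod 10 = 3)


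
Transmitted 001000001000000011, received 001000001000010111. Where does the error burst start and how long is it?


XOR: 000000000000010100

Burst at position 13, length 3


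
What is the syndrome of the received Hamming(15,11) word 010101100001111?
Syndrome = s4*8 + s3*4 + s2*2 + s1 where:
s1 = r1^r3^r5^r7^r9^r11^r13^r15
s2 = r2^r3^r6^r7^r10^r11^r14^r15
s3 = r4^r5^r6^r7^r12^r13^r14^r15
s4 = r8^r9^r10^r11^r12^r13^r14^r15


s1=1, s2=1, s3=1, s4=0

Syndrome = 7 (error at position 7)


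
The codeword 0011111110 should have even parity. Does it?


Number of 1s: 7

No, parity error (7 ones)


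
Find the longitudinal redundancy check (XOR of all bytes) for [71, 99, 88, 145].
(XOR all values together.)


XOR chain: 71 ^ 99 ^ 88 ^ 145 = 237

237


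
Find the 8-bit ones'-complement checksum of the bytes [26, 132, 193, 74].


Sum = 425 mod 256 = 169
Complement = 86

86


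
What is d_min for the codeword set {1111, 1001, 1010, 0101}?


Comparing all pairs, minimum distance: 2
Can detect 1 errors, correct 0 errors

2


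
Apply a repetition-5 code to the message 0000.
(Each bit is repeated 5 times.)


Each bit -> 5 copies

00000000000000000000


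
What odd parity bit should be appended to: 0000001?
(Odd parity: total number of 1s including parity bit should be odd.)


Number of 1s in data: 1
Parity bit: 0

0


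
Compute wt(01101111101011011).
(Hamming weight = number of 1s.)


Counting 1s in 01101111101011011

12


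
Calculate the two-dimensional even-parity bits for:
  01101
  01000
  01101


Row parities: 111
Column parities: 01000

Row P: 111, Col P: 01000, Corner: 1


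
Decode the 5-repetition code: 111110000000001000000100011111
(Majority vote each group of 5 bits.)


Groups: 11111, 00000, 00001, 00000, 01000, 11111
Majority votes: 100001

100001


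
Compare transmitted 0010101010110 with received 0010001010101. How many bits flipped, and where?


XOR: 0000100000011

3 error(s) at position(s): 4, 11, 12


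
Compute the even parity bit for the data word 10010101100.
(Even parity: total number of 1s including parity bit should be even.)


Number of 1s in data: 5
Parity bit: 1

1


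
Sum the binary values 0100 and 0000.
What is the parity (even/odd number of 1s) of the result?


0100 = 4
0000 = 0
Sum = 4 = 100
1s count = 1

odd parity (1 ones in 100)


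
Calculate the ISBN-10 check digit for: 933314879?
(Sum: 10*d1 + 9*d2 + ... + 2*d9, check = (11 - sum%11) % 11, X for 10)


Weighted sum: 259
259 mod 11 = 6

Check digit: 5


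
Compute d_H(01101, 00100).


XOR: 01001
Count of 1s: 2

2


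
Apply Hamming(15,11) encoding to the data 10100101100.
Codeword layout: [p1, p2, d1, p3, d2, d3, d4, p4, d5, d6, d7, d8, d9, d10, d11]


Parity bits: p1=0, p2=1, p3=1, p4=1

011101010101100


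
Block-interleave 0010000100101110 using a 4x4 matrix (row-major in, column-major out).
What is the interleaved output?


Matrix:
  0010
  0001
  0010
  1110
Read columns: 0001000110110100

0001000110110100


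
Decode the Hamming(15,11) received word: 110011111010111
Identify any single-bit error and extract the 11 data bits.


Syndrome = 1: error at position 1

Data: 01111010111 (corrected bit 1)


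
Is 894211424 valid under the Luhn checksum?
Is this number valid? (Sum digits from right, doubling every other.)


Luhn sum = 40
40 mod 10 = 0

Valid (Luhn sum mod 10 = 0)


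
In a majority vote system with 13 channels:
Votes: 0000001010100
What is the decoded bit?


Ones: 3 out of 13
Threshold: 7

0 (3/13 voted 1)


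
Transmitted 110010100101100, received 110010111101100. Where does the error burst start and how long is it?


XOR: 000000011000000

Burst at position 7, length 2


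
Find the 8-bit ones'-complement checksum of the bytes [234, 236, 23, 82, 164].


Sum = 739 mod 256 = 227
Complement = 28

28


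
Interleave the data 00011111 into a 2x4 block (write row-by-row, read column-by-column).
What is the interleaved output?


Matrix:
  0001
  1111
Read columns: 01010111

01010111


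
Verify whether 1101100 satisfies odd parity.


Number of 1s: 4

No, parity error (4 ones)


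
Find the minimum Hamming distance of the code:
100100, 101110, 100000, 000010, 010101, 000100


Comparing all pairs, minimum distance: 1
Can detect 0 errors, correct 0 errors

1


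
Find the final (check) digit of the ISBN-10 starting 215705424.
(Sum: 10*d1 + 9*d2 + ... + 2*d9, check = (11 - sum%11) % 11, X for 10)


Weighted sum: 173
173 mod 11 = 8

Check digit: 3


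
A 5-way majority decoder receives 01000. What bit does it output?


Ones: 1 out of 5
Threshold: 3

0 (1/5 voted 1)


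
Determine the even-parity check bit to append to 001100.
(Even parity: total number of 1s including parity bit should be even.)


Number of 1s in data: 2
Parity bit: 0

0


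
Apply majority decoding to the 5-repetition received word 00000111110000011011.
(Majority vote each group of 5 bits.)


Groups: 00000, 11111, 00000, 11011
Majority votes: 0101

0101


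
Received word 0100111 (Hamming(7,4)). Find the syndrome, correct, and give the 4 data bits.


Syndrome = 6: error at position 6

Data: 0101 (corrected bit 6)


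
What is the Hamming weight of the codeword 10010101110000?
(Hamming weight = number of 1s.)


Counting 1s in 10010101110000

6


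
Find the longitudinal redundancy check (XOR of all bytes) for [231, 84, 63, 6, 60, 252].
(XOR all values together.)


XOR chain: 231 ^ 84 ^ 63 ^ 6 ^ 60 ^ 252 = 74

74


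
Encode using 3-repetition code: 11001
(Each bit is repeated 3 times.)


Each bit -> 3 copies

111111000000111


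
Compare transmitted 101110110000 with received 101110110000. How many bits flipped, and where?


XOR: 000000000000

0 errors (received matches sent)


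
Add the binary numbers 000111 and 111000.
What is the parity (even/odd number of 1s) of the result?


000111 = 7
111000 = 56
Sum = 63 = 111111
1s count = 6

even parity (6 ones in 111111)


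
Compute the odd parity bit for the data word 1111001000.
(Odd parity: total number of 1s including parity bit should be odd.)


Number of 1s in data: 5
Parity bit: 0

0


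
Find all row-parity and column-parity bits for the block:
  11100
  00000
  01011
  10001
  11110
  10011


Row parities: 101001
Column parities: 01011

Row P: 101001, Col P: 01011, Corner: 1


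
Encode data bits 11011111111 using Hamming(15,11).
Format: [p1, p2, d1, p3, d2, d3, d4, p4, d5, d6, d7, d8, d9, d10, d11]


Parity bits: p1=1, p2=0, p3=0, p4=1

101010111111111


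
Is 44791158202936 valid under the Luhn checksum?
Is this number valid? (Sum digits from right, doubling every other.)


Luhn sum = 67
67 mod 10 = 7

Invalid (Luhn sum mod 10 = 7)


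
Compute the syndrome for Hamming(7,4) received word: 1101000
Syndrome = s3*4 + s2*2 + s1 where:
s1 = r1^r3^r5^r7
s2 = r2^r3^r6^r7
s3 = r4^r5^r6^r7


s1=1, s2=1, s3=1

Syndrome = 7 (error at position 7)


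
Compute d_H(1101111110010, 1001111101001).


XOR: 0100000011011
Count of 1s: 5

5


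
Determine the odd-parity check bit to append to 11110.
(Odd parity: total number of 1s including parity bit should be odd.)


Number of 1s in data: 4
Parity bit: 1

1


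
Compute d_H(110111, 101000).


XOR: 011111
Count of 1s: 5

5


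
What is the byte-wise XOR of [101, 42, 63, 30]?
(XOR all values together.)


XOR chain: 101 ^ 42 ^ 63 ^ 30 = 110

110


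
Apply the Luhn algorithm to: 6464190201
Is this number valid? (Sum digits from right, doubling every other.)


Luhn sum = 28
28 mod 10 = 8

Invalid (Luhn sum mod 10 = 8)


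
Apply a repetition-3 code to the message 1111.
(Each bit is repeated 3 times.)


Each bit -> 3 copies

111111111111


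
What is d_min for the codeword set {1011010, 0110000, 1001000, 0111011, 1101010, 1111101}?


Comparing all pairs, minimum distance: 2
Can detect 1 errors, correct 0 errors

2


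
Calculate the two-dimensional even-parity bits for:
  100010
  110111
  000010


Row parities: 011
Column parities: 010111

Row P: 011, Col P: 010111, Corner: 0


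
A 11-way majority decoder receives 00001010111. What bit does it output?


Ones: 5 out of 11
Threshold: 6

0 (5/11 voted 1)


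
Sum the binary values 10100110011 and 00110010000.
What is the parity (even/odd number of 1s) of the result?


10100110011 = 1331
00110010000 = 400
Sum = 1731 = 11011000011
1s count = 6

even parity (6 ones in 11011000011)


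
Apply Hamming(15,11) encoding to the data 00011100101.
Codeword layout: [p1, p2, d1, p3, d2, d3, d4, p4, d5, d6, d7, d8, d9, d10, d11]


Parity bits: p1=0, p2=1, p3=1, p4=0

010100101100101


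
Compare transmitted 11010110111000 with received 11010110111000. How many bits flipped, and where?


XOR: 00000000000000

0 errors (received matches sent)


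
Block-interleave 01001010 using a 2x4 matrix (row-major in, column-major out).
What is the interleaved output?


Matrix:
  0100
  1010
Read columns: 01100100

01100100


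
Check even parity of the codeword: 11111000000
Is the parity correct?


Number of 1s: 5

No, parity error (5 ones)


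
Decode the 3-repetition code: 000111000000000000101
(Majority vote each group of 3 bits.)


Groups: 000, 111, 000, 000, 000, 000, 101
Majority votes: 0100001

0100001


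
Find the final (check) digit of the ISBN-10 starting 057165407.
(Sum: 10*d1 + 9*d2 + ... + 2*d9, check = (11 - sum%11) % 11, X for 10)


Weighted sum: 199
199 mod 11 = 1

Check digit: X


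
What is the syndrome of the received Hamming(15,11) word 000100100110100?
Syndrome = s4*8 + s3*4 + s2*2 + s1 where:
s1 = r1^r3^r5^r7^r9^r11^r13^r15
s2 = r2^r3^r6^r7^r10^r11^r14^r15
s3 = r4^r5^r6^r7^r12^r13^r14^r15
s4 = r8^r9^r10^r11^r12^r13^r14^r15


s1=1, s2=1, s3=1, s4=1

Syndrome = 15 (error at position 15)


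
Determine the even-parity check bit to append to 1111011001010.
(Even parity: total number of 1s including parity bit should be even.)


Number of 1s in data: 8
Parity bit: 0

0


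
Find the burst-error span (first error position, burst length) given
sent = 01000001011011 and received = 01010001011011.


XOR: 00010000000000

Burst at position 3, length 1


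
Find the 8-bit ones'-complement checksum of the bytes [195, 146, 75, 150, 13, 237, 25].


Sum = 841 mod 256 = 73
Complement = 182

182


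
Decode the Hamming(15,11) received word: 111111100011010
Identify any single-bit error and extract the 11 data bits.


Syndrome = 9: error at position 9

Data: 11111011010 (corrected bit 9)


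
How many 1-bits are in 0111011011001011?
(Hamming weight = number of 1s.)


Counting 1s in 0111011011001011

10


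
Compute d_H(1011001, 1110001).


XOR: 0101000
Count of 1s: 2

2


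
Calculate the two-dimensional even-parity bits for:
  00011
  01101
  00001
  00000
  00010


Row parities: 01101
Column parities: 01101

Row P: 01101, Col P: 01101, Corner: 1


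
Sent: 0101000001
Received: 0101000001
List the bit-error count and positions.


XOR: 0000000000

0 errors (received matches sent)


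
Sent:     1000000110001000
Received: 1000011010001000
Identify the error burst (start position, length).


XOR: 0000011100000000

Burst at position 5, length 3


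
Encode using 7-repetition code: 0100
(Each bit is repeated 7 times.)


Each bit -> 7 copies

0000000111111100000000000000


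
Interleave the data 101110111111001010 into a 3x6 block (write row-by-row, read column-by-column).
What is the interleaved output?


Matrix:
  101110
  111111
  001010
Read columns: 110010111110111010

110010111110111010


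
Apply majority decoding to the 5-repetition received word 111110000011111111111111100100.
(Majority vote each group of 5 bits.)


Groups: 11111, 00000, 11111, 11111, 11111, 00100
Majority votes: 101110

101110


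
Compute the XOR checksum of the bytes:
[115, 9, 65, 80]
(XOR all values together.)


XOR chain: 115 ^ 9 ^ 65 ^ 80 = 107

107


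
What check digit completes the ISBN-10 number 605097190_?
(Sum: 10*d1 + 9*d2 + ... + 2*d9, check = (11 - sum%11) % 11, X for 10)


Weighted sum: 220
220 mod 11 = 0

Check digit: 0


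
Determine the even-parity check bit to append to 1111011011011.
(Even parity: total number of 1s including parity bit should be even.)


Number of 1s in data: 10
Parity bit: 0

0


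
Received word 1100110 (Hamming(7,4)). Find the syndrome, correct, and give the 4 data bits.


Syndrome = 0: no error detected

Data: 0110 (no errors)


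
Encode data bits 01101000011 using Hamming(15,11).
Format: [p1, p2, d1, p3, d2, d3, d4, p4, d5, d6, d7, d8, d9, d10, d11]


Parity bits: p1=1, p2=1, p3=0, p4=1

110011011000011


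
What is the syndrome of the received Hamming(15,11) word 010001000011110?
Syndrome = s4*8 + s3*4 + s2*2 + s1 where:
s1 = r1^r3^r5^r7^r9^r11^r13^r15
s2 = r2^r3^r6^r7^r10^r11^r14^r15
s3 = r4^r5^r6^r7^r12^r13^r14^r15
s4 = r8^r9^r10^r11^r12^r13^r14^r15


s1=0, s2=0, s3=0, s4=0

Syndrome = 0 (no error)


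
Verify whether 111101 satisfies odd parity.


Number of 1s: 5

Yes, parity is correct (5 ones)


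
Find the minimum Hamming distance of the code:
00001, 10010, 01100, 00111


Comparing all pairs, minimum distance: 2
Can detect 1 errors, correct 0 errors

2


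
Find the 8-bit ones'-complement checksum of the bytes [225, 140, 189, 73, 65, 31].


Sum = 723 mod 256 = 211
Complement = 44

44


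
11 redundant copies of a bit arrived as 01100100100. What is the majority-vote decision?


Ones: 4 out of 11
Threshold: 6

0 (4/11 voted 1)


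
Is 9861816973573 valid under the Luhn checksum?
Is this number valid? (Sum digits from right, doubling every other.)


Luhn sum = 75
75 mod 10 = 5

Invalid (Luhn sum mod 10 = 5)


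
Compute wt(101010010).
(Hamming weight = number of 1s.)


Counting 1s in 101010010

4


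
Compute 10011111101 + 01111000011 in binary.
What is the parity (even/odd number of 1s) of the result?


10011111101 = 1277
01111000011 = 963
Sum = 2240 = 100011000000
1s count = 3

odd parity (3 ones in 100011000000)


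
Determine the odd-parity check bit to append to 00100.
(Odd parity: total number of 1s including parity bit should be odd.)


Number of 1s in data: 1
Parity bit: 0

0


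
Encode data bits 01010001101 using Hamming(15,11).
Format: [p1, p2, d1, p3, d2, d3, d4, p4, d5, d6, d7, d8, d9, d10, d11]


Parity bits: p1=0, p2=0, p3=1, p4=1

000110110001101


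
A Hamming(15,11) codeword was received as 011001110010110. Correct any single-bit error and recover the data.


Syndrome = 0: no error detected

Data: 10110010110 (no errors)


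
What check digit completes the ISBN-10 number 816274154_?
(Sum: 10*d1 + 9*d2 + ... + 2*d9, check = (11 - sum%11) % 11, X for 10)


Weighted sum: 240
240 mod 11 = 9

Check digit: 2


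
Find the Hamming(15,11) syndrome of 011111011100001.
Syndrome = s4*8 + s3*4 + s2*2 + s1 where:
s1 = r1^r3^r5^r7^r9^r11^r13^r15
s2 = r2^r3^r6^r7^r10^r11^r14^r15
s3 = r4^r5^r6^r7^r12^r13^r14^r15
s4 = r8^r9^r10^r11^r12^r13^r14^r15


s1=0, s2=1, s3=0, s4=0

Syndrome = 2 (error at position 2)


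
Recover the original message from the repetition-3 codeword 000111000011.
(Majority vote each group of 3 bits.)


Groups: 000, 111, 000, 011
Majority votes: 0101

0101


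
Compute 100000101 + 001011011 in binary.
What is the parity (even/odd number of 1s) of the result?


100000101 = 261
001011011 = 91
Sum = 352 = 101100000
1s count = 3

odd parity (3 ones in 101100000)


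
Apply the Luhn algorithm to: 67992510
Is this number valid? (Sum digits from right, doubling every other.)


Luhn sum = 39
39 mod 10 = 9

Invalid (Luhn sum mod 10 = 9)


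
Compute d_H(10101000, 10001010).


XOR: 00100010
Count of 1s: 2

2


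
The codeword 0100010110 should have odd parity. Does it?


Number of 1s: 4

No, parity error (4 ones)


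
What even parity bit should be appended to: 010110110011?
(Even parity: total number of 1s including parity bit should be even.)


Number of 1s in data: 7
Parity bit: 1

1


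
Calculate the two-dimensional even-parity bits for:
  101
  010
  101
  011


Row parities: 0100
Column parities: 001

Row P: 0100, Col P: 001, Corner: 1


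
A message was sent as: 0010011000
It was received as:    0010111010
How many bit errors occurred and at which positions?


XOR: 0000100010

2 error(s) at position(s): 4, 8


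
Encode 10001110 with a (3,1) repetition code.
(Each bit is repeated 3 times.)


Each bit -> 3 copies

111000000000111111111000


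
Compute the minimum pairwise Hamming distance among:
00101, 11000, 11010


Comparing all pairs, minimum distance: 1
Can detect 0 errors, correct 0 errors

1


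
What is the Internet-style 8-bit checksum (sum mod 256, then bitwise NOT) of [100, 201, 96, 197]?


Sum = 594 mod 256 = 82
Complement = 173

173


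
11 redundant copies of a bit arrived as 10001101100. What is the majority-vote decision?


Ones: 5 out of 11
Threshold: 6

0 (5/11 voted 1)


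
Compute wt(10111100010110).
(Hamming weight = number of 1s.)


Counting 1s in 10111100010110

8


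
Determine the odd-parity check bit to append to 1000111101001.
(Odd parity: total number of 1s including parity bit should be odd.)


Number of 1s in data: 7
Parity bit: 0

0


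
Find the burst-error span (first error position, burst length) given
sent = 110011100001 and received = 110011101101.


XOR: 000000001100

Burst at position 8, length 2


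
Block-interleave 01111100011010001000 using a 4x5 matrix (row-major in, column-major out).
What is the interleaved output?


Matrix:
  01111
  10001
  10100
  01000
Read columns: 01101001101010001100

01101001101010001100


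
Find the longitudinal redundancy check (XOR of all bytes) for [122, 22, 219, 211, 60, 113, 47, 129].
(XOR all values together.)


XOR chain: 122 ^ 22 ^ 219 ^ 211 ^ 60 ^ 113 ^ 47 ^ 129 = 135

135


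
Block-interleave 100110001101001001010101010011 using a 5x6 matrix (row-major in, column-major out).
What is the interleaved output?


Matrix:
  100110
  001101
  001001
  010101
  010011
Read columns: 100000001101100110101000101111

100000001101100110101000101111


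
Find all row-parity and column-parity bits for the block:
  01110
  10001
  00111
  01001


Row parities: 1010
Column parities: 10001

Row P: 1010, Col P: 10001, Corner: 0


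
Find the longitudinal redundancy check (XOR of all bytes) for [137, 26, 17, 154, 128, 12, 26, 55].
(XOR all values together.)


XOR chain: 137 ^ 26 ^ 17 ^ 154 ^ 128 ^ 12 ^ 26 ^ 55 = 185

185


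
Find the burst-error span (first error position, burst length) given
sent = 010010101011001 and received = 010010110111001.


XOR: 000000011100000

Burst at position 7, length 3


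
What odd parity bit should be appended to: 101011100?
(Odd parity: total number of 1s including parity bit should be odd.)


Number of 1s in data: 5
Parity bit: 0

0


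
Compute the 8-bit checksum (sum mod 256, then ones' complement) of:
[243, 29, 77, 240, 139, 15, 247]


Sum = 990 mod 256 = 222
Complement = 33

33


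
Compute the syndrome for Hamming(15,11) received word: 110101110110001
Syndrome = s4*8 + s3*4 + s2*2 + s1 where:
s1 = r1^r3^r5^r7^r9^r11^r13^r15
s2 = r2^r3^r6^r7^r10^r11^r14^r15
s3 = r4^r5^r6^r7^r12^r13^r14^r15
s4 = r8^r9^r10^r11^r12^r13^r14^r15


s1=0, s2=0, s3=0, s4=0

Syndrome = 0 (no error)


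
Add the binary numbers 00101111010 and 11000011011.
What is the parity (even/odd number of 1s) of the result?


00101111010 = 378
11000011011 = 1563
Sum = 1941 = 11110010101
1s count = 7

odd parity (7 ones in 11110010101)


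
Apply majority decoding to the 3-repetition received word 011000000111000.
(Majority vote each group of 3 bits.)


Groups: 011, 000, 000, 111, 000
Majority votes: 10010

10010


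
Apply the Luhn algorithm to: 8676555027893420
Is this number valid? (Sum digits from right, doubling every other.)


Luhn sum = 72
72 mod 10 = 2

Invalid (Luhn sum mod 10 = 2)


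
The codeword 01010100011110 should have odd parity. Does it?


Number of 1s: 7

Yes, parity is correct (7 ones)


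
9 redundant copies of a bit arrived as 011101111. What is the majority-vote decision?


Ones: 7 out of 9
Threshold: 5

1 (7/9 voted 1)


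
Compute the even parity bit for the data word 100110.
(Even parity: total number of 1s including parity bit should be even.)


Number of 1s in data: 3
Parity bit: 1

1


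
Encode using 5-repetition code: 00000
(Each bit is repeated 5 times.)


Each bit -> 5 copies

0000000000000000000000000


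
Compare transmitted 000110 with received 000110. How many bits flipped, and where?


XOR: 000000

0 errors (received matches sent)


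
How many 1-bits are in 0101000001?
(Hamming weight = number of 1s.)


Counting 1s in 0101000001

3


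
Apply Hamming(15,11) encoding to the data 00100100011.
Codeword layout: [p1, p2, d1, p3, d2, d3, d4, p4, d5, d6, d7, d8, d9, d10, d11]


Parity bits: p1=1, p2=0, p3=1, p4=1

100101010100011


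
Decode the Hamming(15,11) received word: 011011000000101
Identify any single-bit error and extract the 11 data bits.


Syndrome = 0: no error detected

Data: 11100000101 (no errors)


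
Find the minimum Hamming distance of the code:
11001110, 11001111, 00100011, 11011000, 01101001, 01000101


Comparing all pairs, minimum distance: 1
Can detect 0 errors, correct 0 errors

1


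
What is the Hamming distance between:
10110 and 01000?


XOR: 11110
Count of 1s: 4

4


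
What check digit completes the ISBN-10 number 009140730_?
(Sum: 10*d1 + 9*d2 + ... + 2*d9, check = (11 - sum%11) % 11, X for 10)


Weighted sum: 140
140 mod 11 = 8

Check digit: 3


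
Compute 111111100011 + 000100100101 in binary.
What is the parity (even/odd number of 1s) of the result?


111111100011 = 4067
000100100101 = 293
Sum = 4360 = 1000100001000
1s count = 3

odd parity (3 ones in 1000100001000)


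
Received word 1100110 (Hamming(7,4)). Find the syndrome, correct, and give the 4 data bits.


Syndrome = 0: no error detected

Data: 0110 (no errors)


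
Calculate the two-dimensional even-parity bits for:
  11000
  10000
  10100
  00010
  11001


Row parities: 01011
Column parities: 00111

Row P: 01011, Col P: 00111, Corner: 1


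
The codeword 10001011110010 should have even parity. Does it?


Number of 1s: 7

No, parity error (7 ones)


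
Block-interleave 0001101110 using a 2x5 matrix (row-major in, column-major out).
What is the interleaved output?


Matrix:
  00011
  01110
Read columns: 0001011110

0001011110


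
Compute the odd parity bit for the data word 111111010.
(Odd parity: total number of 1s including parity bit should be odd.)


Number of 1s in data: 7
Parity bit: 0

0


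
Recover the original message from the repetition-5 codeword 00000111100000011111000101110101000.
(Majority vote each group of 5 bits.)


Groups: 00000, 11110, 00000, 11111, 00010, 11101, 01000
Majority votes: 0101010

0101010


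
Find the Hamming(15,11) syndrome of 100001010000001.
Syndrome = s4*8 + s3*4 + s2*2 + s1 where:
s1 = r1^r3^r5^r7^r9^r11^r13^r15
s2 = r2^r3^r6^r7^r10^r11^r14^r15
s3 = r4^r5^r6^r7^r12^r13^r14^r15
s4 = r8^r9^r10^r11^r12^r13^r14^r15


s1=0, s2=0, s3=0, s4=0

Syndrome = 0 (no error)


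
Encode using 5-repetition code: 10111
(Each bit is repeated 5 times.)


Each bit -> 5 copies

1111100000111111111111111


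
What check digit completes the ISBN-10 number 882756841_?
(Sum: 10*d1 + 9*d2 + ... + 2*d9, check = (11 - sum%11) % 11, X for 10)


Weighted sum: 323
323 mod 11 = 4

Check digit: 7


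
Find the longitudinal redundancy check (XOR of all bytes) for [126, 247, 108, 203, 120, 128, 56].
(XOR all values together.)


XOR chain: 126 ^ 247 ^ 108 ^ 203 ^ 120 ^ 128 ^ 56 = 238

238


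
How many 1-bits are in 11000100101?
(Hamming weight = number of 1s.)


Counting 1s in 11000100101

5


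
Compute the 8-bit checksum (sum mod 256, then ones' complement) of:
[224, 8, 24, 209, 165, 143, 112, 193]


Sum = 1078 mod 256 = 54
Complement = 201

201


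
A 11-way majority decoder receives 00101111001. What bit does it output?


Ones: 6 out of 11
Threshold: 6

1 (6/11 voted 1)


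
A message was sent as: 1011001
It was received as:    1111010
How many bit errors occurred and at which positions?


XOR: 0100011

3 error(s) at position(s): 1, 5, 6


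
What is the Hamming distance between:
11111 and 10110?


XOR: 01001
Count of 1s: 2

2


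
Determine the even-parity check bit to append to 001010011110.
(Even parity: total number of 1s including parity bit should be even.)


Number of 1s in data: 6
Parity bit: 0

0


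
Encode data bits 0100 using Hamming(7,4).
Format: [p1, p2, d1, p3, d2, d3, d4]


Parity bits: p1=1, p2=0, p3=1

1001100


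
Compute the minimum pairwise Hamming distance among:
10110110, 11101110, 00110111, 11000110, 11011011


Comparing all pairs, minimum distance: 2
Can detect 1 errors, correct 0 errors

2


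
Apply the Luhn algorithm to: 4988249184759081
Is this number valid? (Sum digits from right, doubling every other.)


Luhn sum = 88
88 mod 10 = 8

Invalid (Luhn sum mod 10 = 8)


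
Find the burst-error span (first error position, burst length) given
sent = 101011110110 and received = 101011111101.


XOR: 000000001011

Burst at position 8, length 4


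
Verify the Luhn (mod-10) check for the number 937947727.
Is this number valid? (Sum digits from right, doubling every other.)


Luhn sum = 58
58 mod 10 = 8

Invalid (Luhn sum mod 10 = 8)


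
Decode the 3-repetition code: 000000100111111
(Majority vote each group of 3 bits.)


Groups: 000, 000, 100, 111, 111
Majority votes: 00011

00011


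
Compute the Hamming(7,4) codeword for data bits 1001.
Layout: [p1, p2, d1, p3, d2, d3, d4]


Parity bits: p1=0, p2=0, p3=1

0011001


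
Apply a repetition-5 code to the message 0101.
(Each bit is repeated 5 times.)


Each bit -> 5 copies

00000111110000011111


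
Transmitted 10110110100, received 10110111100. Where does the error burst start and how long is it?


XOR: 00000001000

Burst at position 7, length 1


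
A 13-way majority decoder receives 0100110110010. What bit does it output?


Ones: 6 out of 13
Threshold: 7

0 (6/13 voted 1)


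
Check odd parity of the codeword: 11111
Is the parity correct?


Number of 1s: 5

Yes, parity is correct (5 ones)


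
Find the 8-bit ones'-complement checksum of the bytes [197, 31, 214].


Sum = 442 mod 256 = 186
Complement = 69

69


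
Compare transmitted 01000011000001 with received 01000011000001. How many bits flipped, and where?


XOR: 00000000000000

0 errors (received matches sent)


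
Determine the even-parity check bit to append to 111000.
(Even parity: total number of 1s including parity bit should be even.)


Number of 1s in data: 3
Parity bit: 1

1


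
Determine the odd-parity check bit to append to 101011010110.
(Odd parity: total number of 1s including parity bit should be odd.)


Number of 1s in data: 7
Parity bit: 0

0


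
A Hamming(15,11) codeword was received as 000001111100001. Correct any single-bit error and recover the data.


Syndrome = 5: error at position 5

Data: 01111100001 (corrected bit 5)


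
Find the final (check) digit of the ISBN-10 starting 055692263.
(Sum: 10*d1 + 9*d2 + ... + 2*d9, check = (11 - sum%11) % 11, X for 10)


Weighted sum: 223
223 mod 11 = 3

Check digit: 8


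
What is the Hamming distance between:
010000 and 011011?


XOR: 001011
Count of 1s: 3

3


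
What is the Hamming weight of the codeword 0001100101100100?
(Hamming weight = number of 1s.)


Counting 1s in 0001100101100100

6


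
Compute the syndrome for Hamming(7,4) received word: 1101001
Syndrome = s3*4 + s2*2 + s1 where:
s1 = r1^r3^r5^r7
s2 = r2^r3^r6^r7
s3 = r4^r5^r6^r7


s1=0, s2=0, s3=0

Syndrome = 0 (no error)


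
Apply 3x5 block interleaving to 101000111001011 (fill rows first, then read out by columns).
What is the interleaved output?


Matrix:
  10100
  01110
  01011
Read columns: 100011110011001

100011110011001


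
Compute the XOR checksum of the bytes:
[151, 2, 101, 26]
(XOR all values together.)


XOR chain: 151 ^ 2 ^ 101 ^ 26 = 234

234


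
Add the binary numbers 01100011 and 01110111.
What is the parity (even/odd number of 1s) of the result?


01100011 = 99
01110111 = 119
Sum = 218 = 11011010
1s count = 5

odd parity (5 ones in 11011010)


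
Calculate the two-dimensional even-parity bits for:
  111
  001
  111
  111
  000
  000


Row parities: 111100
Column parities: 110

Row P: 111100, Col P: 110, Corner: 0


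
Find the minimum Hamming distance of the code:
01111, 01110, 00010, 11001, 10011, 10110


Comparing all pairs, minimum distance: 1
Can detect 0 errors, correct 0 errors

1


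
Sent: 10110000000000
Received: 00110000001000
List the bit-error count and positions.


XOR: 10000000001000

2 error(s) at position(s): 0, 10


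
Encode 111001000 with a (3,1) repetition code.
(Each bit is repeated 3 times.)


Each bit -> 3 copies

111111111000000111000000000


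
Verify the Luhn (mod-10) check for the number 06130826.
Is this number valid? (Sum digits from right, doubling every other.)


Luhn sum = 29
29 mod 10 = 9

Invalid (Luhn sum mod 10 = 9)


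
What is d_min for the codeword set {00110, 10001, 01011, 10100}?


Comparing all pairs, minimum distance: 2
Can detect 1 errors, correct 0 errors

2


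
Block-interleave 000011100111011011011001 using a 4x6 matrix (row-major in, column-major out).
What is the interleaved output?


Matrix:
  000011
  100111
  011011
  011001
Read columns: 010000110011010011101111

010000110011010011101111


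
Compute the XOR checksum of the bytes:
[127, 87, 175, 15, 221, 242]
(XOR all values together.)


XOR chain: 127 ^ 87 ^ 175 ^ 15 ^ 221 ^ 242 = 167

167


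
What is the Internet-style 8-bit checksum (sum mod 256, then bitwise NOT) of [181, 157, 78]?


Sum = 416 mod 256 = 160
Complement = 95

95


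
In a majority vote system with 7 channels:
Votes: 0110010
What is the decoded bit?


Ones: 3 out of 7
Threshold: 4

0 (3/7 voted 1)


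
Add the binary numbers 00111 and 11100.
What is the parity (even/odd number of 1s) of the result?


00111 = 7
11100 = 28
Sum = 35 = 100011
1s count = 3

odd parity (3 ones in 100011)


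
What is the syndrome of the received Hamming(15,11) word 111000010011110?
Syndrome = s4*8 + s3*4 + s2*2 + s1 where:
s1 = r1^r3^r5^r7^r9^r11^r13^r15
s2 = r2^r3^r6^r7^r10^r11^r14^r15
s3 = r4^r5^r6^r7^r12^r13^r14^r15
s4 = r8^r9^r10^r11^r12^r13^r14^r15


s1=0, s2=0, s3=1, s4=1

Syndrome = 12 (error at position 12)


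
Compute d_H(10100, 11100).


XOR: 01000
Count of 1s: 1

1


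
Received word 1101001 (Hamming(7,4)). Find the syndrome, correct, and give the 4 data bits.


Syndrome = 0: no error detected

Data: 0001 (no errors)


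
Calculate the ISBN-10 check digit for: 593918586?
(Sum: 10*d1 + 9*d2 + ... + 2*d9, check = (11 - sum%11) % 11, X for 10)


Weighted sum: 320
320 mod 11 = 1

Check digit: X


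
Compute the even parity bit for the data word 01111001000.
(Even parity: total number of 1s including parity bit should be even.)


Number of 1s in data: 5
Parity bit: 1

1


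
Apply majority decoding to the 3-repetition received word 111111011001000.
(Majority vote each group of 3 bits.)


Groups: 111, 111, 011, 001, 000
Majority votes: 11100

11100


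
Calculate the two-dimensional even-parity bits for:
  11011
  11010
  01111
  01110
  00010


Row parities: 01011
Column parities: 00010

Row P: 01011, Col P: 00010, Corner: 1


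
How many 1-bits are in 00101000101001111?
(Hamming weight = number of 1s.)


Counting 1s in 00101000101001111

8


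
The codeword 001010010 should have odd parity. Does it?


Number of 1s: 3

Yes, parity is correct (3 ones)


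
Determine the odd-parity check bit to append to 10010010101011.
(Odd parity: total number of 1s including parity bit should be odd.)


Number of 1s in data: 7
Parity bit: 0

0


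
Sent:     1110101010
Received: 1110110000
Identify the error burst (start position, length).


XOR: 0000011010

Burst at position 5, length 4


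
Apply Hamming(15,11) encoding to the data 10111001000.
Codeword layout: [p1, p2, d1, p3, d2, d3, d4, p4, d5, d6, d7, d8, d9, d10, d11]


Parity bits: p1=1, p2=1, p3=1, p4=0

111101101001000


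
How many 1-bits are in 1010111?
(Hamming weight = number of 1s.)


Counting 1s in 1010111

5


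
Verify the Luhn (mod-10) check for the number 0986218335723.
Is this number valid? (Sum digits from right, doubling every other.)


Luhn sum = 56
56 mod 10 = 6

Invalid (Luhn sum mod 10 = 6)


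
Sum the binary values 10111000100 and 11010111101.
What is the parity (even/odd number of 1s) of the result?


10111000100 = 1476
11010111101 = 1725
Sum = 3201 = 110010000001
1s count = 4

even parity (4 ones in 110010000001)


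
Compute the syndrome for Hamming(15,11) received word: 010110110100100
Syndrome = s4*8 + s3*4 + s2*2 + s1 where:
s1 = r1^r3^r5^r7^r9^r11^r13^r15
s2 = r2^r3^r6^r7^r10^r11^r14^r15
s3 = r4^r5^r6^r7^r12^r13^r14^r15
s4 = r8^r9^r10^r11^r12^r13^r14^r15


s1=1, s2=1, s3=0, s4=1

Syndrome = 11 (error at position 11)


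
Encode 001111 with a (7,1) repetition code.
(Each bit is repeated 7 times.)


Each bit -> 7 copies

000000000000001111111111111111111111111111


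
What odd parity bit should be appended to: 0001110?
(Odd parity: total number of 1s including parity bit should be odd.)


Number of 1s in data: 3
Parity bit: 0

0


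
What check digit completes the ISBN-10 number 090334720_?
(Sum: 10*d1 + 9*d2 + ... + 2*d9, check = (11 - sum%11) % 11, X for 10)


Weighted sum: 174
174 mod 11 = 9

Check digit: 2


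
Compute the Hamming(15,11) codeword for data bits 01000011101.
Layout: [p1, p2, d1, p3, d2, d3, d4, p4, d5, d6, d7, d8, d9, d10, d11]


Parity bits: p1=0, p2=0, p3=0, p4=0

000010000011101


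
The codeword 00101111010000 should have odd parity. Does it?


Number of 1s: 6

No, parity error (6 ones)


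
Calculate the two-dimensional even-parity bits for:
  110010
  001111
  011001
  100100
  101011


Row parities: 10100
Column parities: 101011

Row P: 10100, Col P: 101011, Corner: 0


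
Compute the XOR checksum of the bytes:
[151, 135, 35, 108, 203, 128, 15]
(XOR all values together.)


XOR chain: 151 ^ 135 ^ 35 ^ 108 ^ 203 ^ 128 ^ 15 = 27

27


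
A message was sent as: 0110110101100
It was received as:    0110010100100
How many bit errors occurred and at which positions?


XOR: 0000100001000

2 error(s) at position(s): 4, 9


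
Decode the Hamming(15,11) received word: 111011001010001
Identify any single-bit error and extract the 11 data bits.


Syndrome = 14: error at position 14

Data: 11101010011 (corrected bit 14)


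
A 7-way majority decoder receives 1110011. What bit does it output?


Ones: 5 out of 7
Threshold: 4

1 (5/7 voted 1)


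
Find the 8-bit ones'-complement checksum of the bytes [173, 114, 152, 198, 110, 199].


Sum = 946 mod 256 = 178
Complement = 77

77


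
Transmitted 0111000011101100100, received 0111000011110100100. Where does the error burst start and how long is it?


XOR: 0000000000011000000

Burst at position 11, length 2


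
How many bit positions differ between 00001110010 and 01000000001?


XOR: 01001110011
Count of 1s: 6

6


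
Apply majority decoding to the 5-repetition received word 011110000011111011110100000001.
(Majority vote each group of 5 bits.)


Groups: 01111, 00000, 11111, 01111, 01000, 00001
Majority votes: 101100

101100


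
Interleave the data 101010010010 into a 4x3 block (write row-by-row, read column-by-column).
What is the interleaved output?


Matrix:
  101
  010
  010
  010
Read columns: 100001111000

100001111000


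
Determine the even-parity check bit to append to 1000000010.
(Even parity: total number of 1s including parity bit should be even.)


Number of 1s in data: 2
Parity bit: 0

0
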